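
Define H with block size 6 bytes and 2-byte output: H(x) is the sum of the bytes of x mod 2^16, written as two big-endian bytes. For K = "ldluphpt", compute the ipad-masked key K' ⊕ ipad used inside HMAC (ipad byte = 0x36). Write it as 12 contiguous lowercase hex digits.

355b36363636

Key "ldluphpt" = 6c 64 6c 75 70 68 70 74 is 8 bytes > B = 6, so hash it first: H(key) = 03 6d, then zero-pad to 6 bytes: K' = 03 6d 00 00 00 00.
XOR each byte with 0x36: 03⊕36=35, 6d⊕36=5b, 00⊕36=36, 00⊕36=36, 00⊕36=36, 00⊕36=36.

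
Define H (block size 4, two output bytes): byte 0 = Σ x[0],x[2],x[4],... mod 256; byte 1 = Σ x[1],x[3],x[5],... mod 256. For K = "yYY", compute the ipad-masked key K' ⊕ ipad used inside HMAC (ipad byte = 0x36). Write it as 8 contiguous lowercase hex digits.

4f6f6f36

Key "yYY" = 79 59 59 is 3 bytes ≤ B = 4; zero-pad to 4 bytes: K' = 79 59 59 00.
XOR each byte with 0x36: 79⊕36=4f, 59⊕36=6f, 59⊕36=6f, 00⊕36=36.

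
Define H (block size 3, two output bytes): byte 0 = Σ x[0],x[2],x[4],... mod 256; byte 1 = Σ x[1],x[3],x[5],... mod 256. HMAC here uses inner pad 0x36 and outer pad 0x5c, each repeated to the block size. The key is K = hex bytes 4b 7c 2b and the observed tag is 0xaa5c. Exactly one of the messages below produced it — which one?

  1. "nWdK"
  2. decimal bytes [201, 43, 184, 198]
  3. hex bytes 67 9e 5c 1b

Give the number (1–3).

Key hex bytes 4b 7c 2b is exactly B = 3 bytes: K' = 4b 7c 2b.
K' ⊕ ipad = 7d 4a 1d; K' ⊕ opad = 17 20 77.
m1: inner = H(7d 4a 1d 6e 57 64 4b) = 3c 1c; tag = H(17 20 77 3c 1c) = aa5c ← matches
m2: inner = H(7d 4a 1d c9 2b b8 c6) = 8b cb; tag = H(17 20 77 8b cb) = 59ab
m3: inner = H(7d 4a 1d 67 9e 5c 1b) = 53 0d; tag = H(17 20 77 53 0d) = 9b73

1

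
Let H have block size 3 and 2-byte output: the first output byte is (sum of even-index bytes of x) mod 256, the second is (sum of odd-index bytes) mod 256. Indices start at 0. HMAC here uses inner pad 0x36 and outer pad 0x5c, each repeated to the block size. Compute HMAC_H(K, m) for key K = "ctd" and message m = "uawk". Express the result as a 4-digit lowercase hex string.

Key "ctd" = 63 74 64 is exactly B = 3 bytes: K' = 63 74 64.
K' ⊕ ipad = 55 42 52.  K' ⊕ opad = 3f 28 38.
Inner input = (K'⊕ipad) ∥ m = 55 42 52 ∥ 75 61 77 6b.
Inner hash: even-index sum = 371 mod 256 = 115; odd-index sum = 302 mod 256 = 46 → 73 2e.
Outer input = (K'⊕opad) ∥ inner = 3f 28 38 ∥ 73 2e.
Outer hash (tag): even-index sum = 165 mod 256 = 165; odd-index sum = 155 mod 256 = 155 → a5 9b.

a59b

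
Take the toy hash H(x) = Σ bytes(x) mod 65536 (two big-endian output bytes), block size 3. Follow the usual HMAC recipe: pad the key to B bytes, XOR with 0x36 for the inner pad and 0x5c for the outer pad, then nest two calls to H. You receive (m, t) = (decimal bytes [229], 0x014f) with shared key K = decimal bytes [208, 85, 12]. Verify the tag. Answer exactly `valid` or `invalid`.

Key decimal bytes [208, 85, 12] = d0 55 0c is exactly B = 3 bytes: K' = d0 55 0c.
K' ⊕ ipad = e6 63 3a; K' ⊕ opad = 8c 09 50.
Inner hash: sum = 230+99+58+229 = 616 → 02 68.
Outer hash (recomputed tag): sum = 140+9+80+2+104 = 335 → 01 4f.
Recomputed tag = 014f; claimed = 014f → match.

valid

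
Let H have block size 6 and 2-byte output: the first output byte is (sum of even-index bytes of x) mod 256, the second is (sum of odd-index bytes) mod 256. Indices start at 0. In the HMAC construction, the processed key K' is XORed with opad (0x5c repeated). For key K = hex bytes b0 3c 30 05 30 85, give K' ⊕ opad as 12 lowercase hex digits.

ec606c596cd9

Key hex bytes b0 3c 30 05 30 85 is exactly B = 6 bytes: K' = b0 3c 30 05 30 85.
XOR each byte with 0x5c: b0⊕5c=ec, 3c⊕5c=60, 30⊕5c=6c, 05⊕5c=59, 30⊕5c=6c, 85⊕5c=d9.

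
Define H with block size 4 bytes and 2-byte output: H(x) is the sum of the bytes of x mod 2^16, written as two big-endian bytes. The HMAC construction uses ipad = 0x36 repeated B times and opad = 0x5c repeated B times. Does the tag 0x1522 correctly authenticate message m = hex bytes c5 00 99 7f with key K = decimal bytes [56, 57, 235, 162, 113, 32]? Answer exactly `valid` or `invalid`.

invalid

Key decimal bytes [56, 57, 235, 162, 113, 32] = 38 39 eb a2 71 20 is 6 bytes > B = 4, so hash it first: H(key) = 02 8f, then zero-pad to 4 bytes: K' = 02 8f 00 00.
K' ⊕ ipad = 34 b9 36 36; K' ⊕ opad = 5e d3 5c 5c.
Inner hash: sum = 52+185+54+54+197+0+153+127 = 822 → 03 36.
Outer hash (recomputed tag): sum = 94+211+92+92+3+54 = 546 → 02 22.
Recomputed tag = 0222; claimed = 1522 → mismatch.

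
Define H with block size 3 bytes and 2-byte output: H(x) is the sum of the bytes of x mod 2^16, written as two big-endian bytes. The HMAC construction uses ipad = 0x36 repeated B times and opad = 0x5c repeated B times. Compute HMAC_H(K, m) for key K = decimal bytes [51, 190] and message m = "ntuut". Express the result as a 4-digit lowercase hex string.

01b3

Key decimal bytes [51, 190] = 33 be is 2 bytes ≤ B = 3; zero-pad to 3 bytes: K' = 33 be 00.
K' ⊕ ipad = 05 88 36.  K' ⊕ opad = 6f e2 5c.
Inner input = (K'⊕ipad) ∥ m = 05 88 36 ∥ 6e 74 75 75 74.
Inner hash: sum = 5+136+54+110+116+117+117+116 = 771 → 03 03.
Outer input = (K'⊕opad) ∥ inner = 6f e2 5c ∥ 03 03.
Outer hash (tag): sum = 111+226+92+3+3 = 435 → 01 b3.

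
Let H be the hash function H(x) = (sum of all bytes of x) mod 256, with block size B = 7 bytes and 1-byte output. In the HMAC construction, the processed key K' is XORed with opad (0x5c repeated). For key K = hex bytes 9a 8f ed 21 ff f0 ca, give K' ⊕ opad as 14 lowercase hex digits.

Key hex bytes 9a 8f ed 21 ff f0 ca is exactly B = 7 bytes: K' = 9a 8f ed 21 ff f0 ca.
XOR each byte with 0x5c: 9a⊕5c=c6, 8f⊕5c=d3, ed⊕5c=b1, 21⊕5c=7d, ff⊕5c=a3, f0⊕5c=ac, ca⊕5c=96.

c6d3b17da3ac96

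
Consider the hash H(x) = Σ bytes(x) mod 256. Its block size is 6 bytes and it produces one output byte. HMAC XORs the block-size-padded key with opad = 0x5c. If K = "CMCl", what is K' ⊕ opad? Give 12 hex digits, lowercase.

1f111f305c5c

Key "CMCl" = 43 4d 43 6c is 4 bytes ≤ B = 6; zero-pad to 6 bytes: K' = 43 4d 43 6c 00 00.
XOR each byte with 0x5c: 43⊕5c=1f, 4d⊕5c=11, 43⊕5c=1f, 6c⊕5c=30, 00⊕5c=5c, 00⊕5c=5c.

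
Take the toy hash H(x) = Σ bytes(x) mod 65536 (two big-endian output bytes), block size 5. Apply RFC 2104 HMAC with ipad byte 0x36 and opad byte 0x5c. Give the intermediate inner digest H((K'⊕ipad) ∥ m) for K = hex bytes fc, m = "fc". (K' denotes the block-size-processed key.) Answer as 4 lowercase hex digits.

026b

Key hex bytes fc is 1 byte ≤ B = 5; zero-pad to 5 bytes: K' = fc 00 00 00 00.
K' ⊕ ipad = ca 36 36 36 36.
Inner input = ca 36 36 36 36 ∥ 66 63.
Inner hash: sum = 202+54+54+54+54+102+99 = 619 → 02 6b.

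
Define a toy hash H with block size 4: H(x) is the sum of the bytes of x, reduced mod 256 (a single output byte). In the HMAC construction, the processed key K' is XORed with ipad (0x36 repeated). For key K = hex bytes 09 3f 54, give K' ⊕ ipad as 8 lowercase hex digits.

3f096236

Key hex bytes 09 3f 54 is 3 bytes ≤ B = 4; zero-pad to 4 bytes: K' = 09 3f 54 00.
XOR each byte with 0x36: 09⊕36=3f, 3f⊕36=09, 54⊕36=62, 00⊕36=36.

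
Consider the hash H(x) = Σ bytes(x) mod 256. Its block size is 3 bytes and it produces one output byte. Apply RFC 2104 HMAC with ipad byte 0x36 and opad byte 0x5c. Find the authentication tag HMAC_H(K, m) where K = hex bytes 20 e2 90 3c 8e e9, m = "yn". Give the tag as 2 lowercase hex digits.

Key hex bytes 20 e2 90 3c 8e e9 is 6 bytes > B = 3, so hash it first: H(key) = 45, then zero-pad to 3 bytes: K' = 45 00 00.
K' ⊕ ipad = 73 36 36.  K' ⊕ opad = 19 5c 5c.
Inner input = (K'⊕ipad) ∥ m = 73 36 36 ∥ 79 6e.
Inner hash: sum = 115+54+54+121+110 = 454; mod 256 = 198 → c6.
Outer input = (K'⊕opad) ∥ inner = 19 5c 5c ∥ c6.
Outer hash (tag): sum = 25+92+92+198 = 407; mod 256 = 151 → 97.

97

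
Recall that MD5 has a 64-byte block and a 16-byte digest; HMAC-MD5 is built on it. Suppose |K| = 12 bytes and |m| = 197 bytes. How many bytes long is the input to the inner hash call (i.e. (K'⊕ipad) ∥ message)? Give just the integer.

261

Key is 12 ≤ 64 bytes, zero-padded: |K'| = 64.
Inner input = (K'⊕ipad) ∥ m → 64 + 197 = 261 bytes.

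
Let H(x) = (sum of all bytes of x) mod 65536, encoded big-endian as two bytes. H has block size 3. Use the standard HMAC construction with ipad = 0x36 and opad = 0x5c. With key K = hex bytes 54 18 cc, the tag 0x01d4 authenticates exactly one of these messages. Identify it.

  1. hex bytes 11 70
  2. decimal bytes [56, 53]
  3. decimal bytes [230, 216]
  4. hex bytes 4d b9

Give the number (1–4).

Key hex bytes 54 18 cc is exactly B = 3 bytes: K' = 54 18 cc.
K' ⊕ ipad = 62 2e fa; K' ⊕ opad = 08 44 90.
m1: inner = H(62 2e fa 11 70) = 02 0b; tag = H(08 44 90 02 0b) = 00e9
m2: inner = H(62 2e fa 38 35) = 01 f7; tag = H(08 44 90 01 f7) = 01d4 ← matches
m3: inner = H(62 2e fa e6 d8) = 03 48; tag = H(08 44 90 03 48) = 0127
m4: inner = H(62 2e fa 4d b9) = 02 90; tag = H(08 44 90 02 90) = 016e

2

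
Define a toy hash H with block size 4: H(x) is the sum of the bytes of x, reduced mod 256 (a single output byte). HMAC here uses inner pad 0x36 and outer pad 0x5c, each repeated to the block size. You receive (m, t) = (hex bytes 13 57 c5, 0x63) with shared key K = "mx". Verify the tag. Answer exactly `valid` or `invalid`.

Key "mx" = 6d 78 is 2 bytes ≤ B = 4; zero-pad to 4 bytes: K' = 6d 78 00 00.
K' ⊕ ipad = 5b 4e 36 36; K' ⊕ opad = 31 24 5c 5c.
Inner hash: sum = 91+78+54+54+19+87+197 = 580; mod 256 = 68 → 44.
Outer hash (recomputed tag): sum = 49+36+92+92+68 = 337; mod 256 = 81 → 51.
Recomputed tag = 51; claimed = 63 → mismatch.

invalid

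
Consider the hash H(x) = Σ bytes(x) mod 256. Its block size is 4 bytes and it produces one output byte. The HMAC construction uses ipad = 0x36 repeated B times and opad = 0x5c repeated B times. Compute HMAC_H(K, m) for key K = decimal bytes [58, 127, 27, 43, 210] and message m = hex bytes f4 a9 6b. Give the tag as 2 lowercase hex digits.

Key decimal bytes [58, 127, 27, 43, 210] = 3a 7f 1b 2b d2 is 5 bytes > B = 4, so hash it first: H(key) = d1, then zero-pad to 4 bytes: K' = d1 00 00 00.
K' ⊕ ipad = e7 36 36 36.  K' ⊕ opad = 8d 5c 5c 5c.
Inner input = (K'⊕ipad) ∥ m = e7 36 36 36 ∥ f4 a9 6b.
Inner hash: sum = 231+54+54+54+244+169+107 = 913; mod 256 = 145 → 91.
Outer input = (K'⊕opad) ∥ inner = 8d 5c 5c 5c ∥ 91.
Outer hash (tag): sum = 141+92+92+92+145 = 562; mod 256 = 50 → 32.

32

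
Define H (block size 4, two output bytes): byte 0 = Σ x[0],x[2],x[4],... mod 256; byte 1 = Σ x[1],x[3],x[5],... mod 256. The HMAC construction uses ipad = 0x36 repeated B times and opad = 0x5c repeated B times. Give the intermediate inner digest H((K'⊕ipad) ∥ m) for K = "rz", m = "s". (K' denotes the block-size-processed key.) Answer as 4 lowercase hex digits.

ed82

Key "rz" = 72 7a is 2 bytes ≤ B = 4; zero-pad to 4 bytes: K' = 72 7a 00 00.
K' ⊕ ipad = 44 4c 36 36.
Inner input = 44 4c 36 36 ∥ 73.
Inner hash: even-index sum = 237 mod 256 = 237; odd-index sum = 130 mod 256 = 130 → ed 82.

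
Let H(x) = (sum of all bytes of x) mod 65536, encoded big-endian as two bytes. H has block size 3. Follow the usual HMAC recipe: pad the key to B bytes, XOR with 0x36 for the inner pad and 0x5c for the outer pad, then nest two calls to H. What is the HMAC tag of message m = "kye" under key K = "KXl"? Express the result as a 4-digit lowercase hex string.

00db

Key "KXl" = 4b 58 6c is exactly B = 3 bytes: K' = 4b 58 6c.
K' ⊕ ipad = 7d 6e 5a.  K' ⊕ opad = 17 04 30.
Inner input = (K'⊕ipad) ∥ m = 7d 6e 5a ∥ 6b 79 65.
Inner hash: sum = 125+110+90+107+121+101 = 654 → 02 8e.
Outer input = (K'⊕opad) ∥ inner = 17 04 30 ∥ 02 8e.
Outer hash (tag): sum = 23+4+48+2+142 = 219 → 00 db.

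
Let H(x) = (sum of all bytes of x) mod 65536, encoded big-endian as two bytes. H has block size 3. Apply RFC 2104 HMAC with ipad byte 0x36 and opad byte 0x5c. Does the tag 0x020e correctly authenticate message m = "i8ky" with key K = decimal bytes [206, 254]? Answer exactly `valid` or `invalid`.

valid

Key decimal bytes [206, 254] = ce fe is 2 bytes ≤ B = 3; zero-pad to 3 bytes: K' = ce fe 00.
K' ⊕ ipad = f8 c8 36; K' ⊕ opad = 92 a2 5c.
Inner hash: sum = 248+200+54+105+56+107+121 = 891 → 03 7b.
Outer hash (recomputed tag): sum = 146+162+92+3+123 = 526 → 02 0e.
Recomputed tag = 020e; claimed = 020e → match.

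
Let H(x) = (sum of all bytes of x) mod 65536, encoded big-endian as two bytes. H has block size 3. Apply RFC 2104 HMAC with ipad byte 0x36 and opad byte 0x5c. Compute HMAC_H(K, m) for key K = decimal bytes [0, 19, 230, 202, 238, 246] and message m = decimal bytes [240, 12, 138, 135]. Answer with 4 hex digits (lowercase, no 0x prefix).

Key decimal bytes [0, 19, 230, 202, 238, 246] = 00 13 e6 ca ee f6 is 6 bytes > B = 3, so hash it first: H(key) = 03 a7, then zero-pad to 3 bytes: K' = 03 a7 00.
K' ⊕ ipad = 35 91 36.  K' ⊕ opad = 5f fb 5c.
Inner input = (K'⊕ipad) ∥ m = 35 91 36 ∥ f0 0c 8a 87.
Inner hash: sum = 53+145+54+240+12+138+135 = 777 → 03 09.
Outer input = (K'⊕opad) ∥ inner = 5f fb 5c ∥ 03 09.
Outer hash (tag): sum = 95+251+92+3+9 = 450 → 01 c2.

01c2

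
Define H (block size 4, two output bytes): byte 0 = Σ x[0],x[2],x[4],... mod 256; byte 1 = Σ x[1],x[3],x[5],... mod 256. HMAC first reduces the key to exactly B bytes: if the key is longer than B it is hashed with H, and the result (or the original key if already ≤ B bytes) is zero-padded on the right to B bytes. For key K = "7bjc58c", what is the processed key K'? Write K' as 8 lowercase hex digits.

39fd0000

|K| = 7 > B = 4, so first hash the key.
H(K): even-index sum = 313 mod 256 = 57; odd-index sum = 253 mod 256 = 253 → 39 fd.
Zero-pad H(K) = 39 fd to 4 bytes: K' = 39 fd 00 00.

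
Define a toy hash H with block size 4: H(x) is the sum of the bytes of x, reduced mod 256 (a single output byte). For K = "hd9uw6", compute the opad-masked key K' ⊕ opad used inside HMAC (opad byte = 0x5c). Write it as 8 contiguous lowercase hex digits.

Key "hd9uw6" = 68 64 39 75 77 36 is 6 bytes > B = 4, so hash it first: H(key) = 27, then zero-pad to 4 bytes: K' = 27 00 00 00.
XOR each byte with 0x5c: 27⊕5c=7b, 00⊕5c=5c, 00⊕5c=5c, 00⊕5c=5c.

7b5c5c5c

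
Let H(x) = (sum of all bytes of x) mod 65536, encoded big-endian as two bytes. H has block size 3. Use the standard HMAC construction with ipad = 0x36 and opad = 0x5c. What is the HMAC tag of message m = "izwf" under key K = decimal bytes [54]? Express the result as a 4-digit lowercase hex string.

Key decimal bytes [54] = 36 is 1 byte ≤ B = 3; zero-pad to 3 bytes: K' = 36 00 00.
K' ⊕ ipad = 00 36 36.  K' ⊕ opad = 6a 5c 5c.
Inner input = (K'⊕ipad) ∥ m = 00 36 36 ∥ 69 7a 77 66.
Inner hash: sum = 0+54+54+105+122+119+102 = 556 → 02 2c.
Outer input = (K'⊕opad) ∥ inner = 6a 5c 5c ∥ 02 2c.
Outer hash (tag): sum = 106+92+92+2+44 = 336 → 01 50.

0150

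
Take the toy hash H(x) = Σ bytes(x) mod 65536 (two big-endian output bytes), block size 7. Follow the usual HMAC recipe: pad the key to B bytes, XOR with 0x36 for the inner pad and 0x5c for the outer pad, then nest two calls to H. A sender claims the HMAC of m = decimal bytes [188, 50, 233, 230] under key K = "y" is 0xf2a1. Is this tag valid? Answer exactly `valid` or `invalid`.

invalid

Key "y" = 79 is 1 byte ≤ B = 7; zero-pad to 7 bytes: K' = 79 00 00 00 00 00 00.
K' ⊕ ipad = 4f 36 36 36 36 36 36; K' ⊕ opad = 25 5c 5c 5c 5c 5c 5c.
Inner hash: sum = 79+54+54+54+54+54+54+188+50+233+230 = 1104 → 04 50.
Outer hash (recomputed tag): sum = 37+92+92+92+92+92+92+4+80 = 673 → 02 a1.
Recomputed tag = 02a1; claimed = f2a1 → mismatch.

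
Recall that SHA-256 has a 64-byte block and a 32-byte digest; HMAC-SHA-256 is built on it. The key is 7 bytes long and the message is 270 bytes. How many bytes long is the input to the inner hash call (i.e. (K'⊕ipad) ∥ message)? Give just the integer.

Key is 7 ≤ 64 bytes, zero-padded: |K'| = 64.
Inner input = (K'⊕ipad) ∥ m → 64 + 270 = 334 bytes.

334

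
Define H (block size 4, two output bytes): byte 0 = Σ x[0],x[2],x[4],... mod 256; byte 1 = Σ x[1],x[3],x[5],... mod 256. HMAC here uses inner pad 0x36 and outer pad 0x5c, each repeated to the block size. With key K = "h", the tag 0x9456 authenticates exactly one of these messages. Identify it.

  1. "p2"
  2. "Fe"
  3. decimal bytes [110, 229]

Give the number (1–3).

Key "h" = 68 is 1 byte ≤ B = 4; zero-pad to 4 bytes: K' = 68 00 00 00.
K' ⊕ ipad = 5e 36 36 36; K' ⊕ opad = 34 5c 5c 5c.
m1: inner = H(5e 36 36 36 70 32) = 04 9e; tag = H(34 5c 5c 5c 04 9e) = 9456 ← matches
m2: inner = H(5e 36 36 36 46 65) = da d1; tag = H(34 5c 5c 5c da d1) = 6a89
m3: inner = H(5e 36 36 36 6e e5) = 02 51; tag = H(34 5c 5c 5c 02 51) = 9209

1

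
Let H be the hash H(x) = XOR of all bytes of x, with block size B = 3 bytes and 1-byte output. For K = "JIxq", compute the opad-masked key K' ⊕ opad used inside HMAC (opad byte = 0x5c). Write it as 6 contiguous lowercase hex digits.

Key "JIxq" = 4a 49 78 71 is 4 bytes > B = 3, so hash it first: H(key) = 0a, then zero-pad to 3 bytes: K' = 0a 00 00.
XOR each byte with 0x5c: 0a⊕5c=56, 00⊕5c=5c, 00⊕5c=5c.

565c5c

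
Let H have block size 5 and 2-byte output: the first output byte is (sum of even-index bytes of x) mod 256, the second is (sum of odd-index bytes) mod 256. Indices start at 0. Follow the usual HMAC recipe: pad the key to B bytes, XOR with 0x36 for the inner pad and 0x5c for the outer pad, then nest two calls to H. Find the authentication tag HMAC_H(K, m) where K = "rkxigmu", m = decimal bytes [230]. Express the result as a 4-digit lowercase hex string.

e5d5

Key "rkxigmu" = 72 6b 78 69 67 6d 75 is 7 bytes > B = 5, so hash it first: H(key) = c6 41, then zero-pad to 5 bytes: K' = c6 41 00 00 00.
K' ⊕ ipad = f0 77 36 36 36.  K' ⊕ opad = 9a 1d 5c 5c 5c.
Inner input = (K'⊕ipad) ∥ m = f0 77 36 36 36 ∥ e6.
Inner hash: even-index sum = 348 mod 256 = 92; odd-index sum = 403 mod 256 = 147 → 5c 93.
Outer input = (K'⊕opad) ∥ inner = 9a 1d 5c 5c 5c ∥ 5c 93.
Outer hash (tag): even-index sum = 485 mod 256 = 229; odd-index sum = 213 mod 256 = 213 → e5 d5.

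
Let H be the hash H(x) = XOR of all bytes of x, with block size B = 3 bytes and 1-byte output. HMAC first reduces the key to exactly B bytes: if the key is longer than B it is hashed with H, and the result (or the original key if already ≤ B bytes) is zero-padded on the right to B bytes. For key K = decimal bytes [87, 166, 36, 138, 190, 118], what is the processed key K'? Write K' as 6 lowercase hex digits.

|K| = 6 > B = 3, so first hash the key.
H(K): XOR 57⊕a6⊕24⊕8a⊕be⊕76 = 97.
Zero-pad H(K) = 97 to 3 bytes: K' = 97 00 00.

970000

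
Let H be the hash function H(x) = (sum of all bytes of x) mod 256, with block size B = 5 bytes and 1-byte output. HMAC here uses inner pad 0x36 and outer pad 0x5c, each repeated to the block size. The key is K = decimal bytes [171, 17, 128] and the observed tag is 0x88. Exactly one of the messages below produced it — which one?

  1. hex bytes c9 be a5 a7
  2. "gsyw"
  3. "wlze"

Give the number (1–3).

Key decimal bytes [171, 17, 128] = ab 11 80 is 3 bytes ≤ B = 5; zero-pad to 5 bytes: K' = ab 11 80 00 00.
K' ⊕ ipad = 9d 27 b6 36 36; K' ⊕ opad = f7 4d dc 5c 5c.
m1: inner = H(9d 27 b6 36 36 c9 be a5 a7) = b9; tag = H(f7 4d dc 5c 5c b9) = 91
m2: inner = H(9d 27 b6 36 36 67 73 79 77) = b0; tag = H(f7 4d dc 5c 5c b0) = 88 ← matches
m3: inner = H(9d 27 b6 36 36 77 6c 7a 65) = a8; tag = H(f7 4d dc 5c 5c a8) = 80

2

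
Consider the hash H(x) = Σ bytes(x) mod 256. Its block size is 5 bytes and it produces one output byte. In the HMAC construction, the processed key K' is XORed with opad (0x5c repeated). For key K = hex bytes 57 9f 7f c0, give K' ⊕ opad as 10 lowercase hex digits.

0bc3239c5c

Key hex bytes 57 9f 7f c0 is 4 bytes ≤ B = 5; zero-pad to 5 bytes: K' = 57 9f 7f c0 00.
XOR each byte with 0x5c: 57⊕5c=0b, 9f⊕5c=c3, 7f⊕5c=23, c0⊕5c=9c, 00⊕5c=5c.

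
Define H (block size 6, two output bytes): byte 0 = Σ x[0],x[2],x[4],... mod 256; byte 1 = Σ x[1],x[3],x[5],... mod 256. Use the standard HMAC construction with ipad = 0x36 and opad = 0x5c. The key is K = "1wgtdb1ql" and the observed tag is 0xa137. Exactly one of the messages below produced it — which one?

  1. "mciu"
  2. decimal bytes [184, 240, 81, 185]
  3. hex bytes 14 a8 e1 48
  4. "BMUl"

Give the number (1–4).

2

Key "1wgtdb1ql" = 31 77 67 74 64 62 31 71 6c is 9 bytes > B = 6, so hash it first: H(key) = 99 be, then zero-pad to 6 bytes: K' = 99 be 00 00 00 00.
K' ⊕ ipad = af 88 36 36 36 36; K' ⊕ opad = c5 e2 5c 5c 5c 5c.
m1: inner = H(af 88 36 36 36 36 6d 63 69 75) = f1 cc; tag = H(c5 e2 5c 5c 5c 5c f1 cc) = 6e66
m2: inner = H(af 88 36 36 36 36 b8 f0 51 b9) = 24 9d; tag = H(c5 e2 5c 5c 5c 5c 24 9d) = a137 ← matches
m3: inner = H(af 88 36 36 36 36 14 a8 e1 48) = 10 e4; tag = H(c5 e2 5c 5c 5c 5c 10 e4) = 8d7e
m4: inner = H(af 88 36 36 36 36 42 4d 55 6c) = b2 ad; tag = H(c5 e2 5c 5c 5c 5c b2 ad) = 2f47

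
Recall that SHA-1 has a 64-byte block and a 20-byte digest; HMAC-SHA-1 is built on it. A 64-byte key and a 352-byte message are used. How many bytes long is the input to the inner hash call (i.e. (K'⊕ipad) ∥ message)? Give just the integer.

416

Key is 64 ≤ 64 bytes, zero-padded: |K'| = 64.
Inner input = (K'⊕ipad) ∥ m → 64 + 352 = 416 bytes.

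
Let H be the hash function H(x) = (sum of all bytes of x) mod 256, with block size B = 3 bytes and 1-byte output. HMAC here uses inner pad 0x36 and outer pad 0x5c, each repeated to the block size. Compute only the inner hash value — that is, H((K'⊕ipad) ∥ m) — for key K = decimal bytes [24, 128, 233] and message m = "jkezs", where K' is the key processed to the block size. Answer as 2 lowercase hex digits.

Key decimal bytes [24, 128, 233] = 18 80 e9 is exactly B = 3 bytes: K' = 18 80 e9.
K' ⊕ ipad = 2e b6 df.
Inner input = 2e b6 df ∥ 6a 6b 65 7a 73.
Inner hash: sum = 46+182+223+106+107+101+122+115 = 1002; mod 256 = 234 → ea.

ea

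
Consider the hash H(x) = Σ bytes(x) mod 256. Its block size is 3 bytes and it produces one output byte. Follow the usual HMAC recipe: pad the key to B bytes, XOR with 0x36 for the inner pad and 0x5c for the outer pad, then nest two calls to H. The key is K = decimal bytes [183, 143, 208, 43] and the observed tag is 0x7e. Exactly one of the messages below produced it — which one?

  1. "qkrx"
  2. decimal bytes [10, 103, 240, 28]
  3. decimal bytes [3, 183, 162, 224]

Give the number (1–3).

1

Key decimal bytes [183, 143, 208, 43] = b7 8f d0 2b is 4 bytes > B = 3, so hash it first: H(key) = 41, then zero-pad to 3 bytes: K' = 41 00 00.
K' ⊕ ipad = 77 36 36; K' ⊕ opad = 1d 5c 5c.
m1: inner = H(77 36 36 71 6b 72 78) = a9; tag = H(1d 5c 5c a9) = 7e ← matches
m2: inner = H(77 36 36 0a 67 f0 1c) = 60; tag = H(1d 5c 5c 60) = 35
m3: inner = H(77 36 36 03 b7 a2 e0) = 1f; tag = H(1d 5c 5c 1f) = f4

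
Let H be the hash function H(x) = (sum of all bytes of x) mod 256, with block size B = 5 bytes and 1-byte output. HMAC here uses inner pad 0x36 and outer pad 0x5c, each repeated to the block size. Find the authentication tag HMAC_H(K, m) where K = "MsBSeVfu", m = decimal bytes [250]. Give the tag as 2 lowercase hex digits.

d6

Key "MsBSeVfu" = 4d 73 42 53 65 56 66 75 is 8 bytes > B = 5, so hash it first: H(key) = eb, then zero-pad to 5 bytes: K' = eb 00 00 00 00.
K' ⊕ ipad = dd 36 36 36 36.  K' ⊕ opad = b7 5c 5c 5c 5c.
Inner input = (K'⊕ipad) ∥ m = dd 36 36 36 36 ∥ fa.
Inner hash: sum = 221+54+54+54+54+250 = 687; mod 256 = 175 → af.
Outer input = (K'⊕opad) ∥ inner = b7 5c 5c 5c 5c ∥ af.
Outer hash (tag): sum = 183+92+92+92+92+175 = 726; mod 256 = 214 → d6.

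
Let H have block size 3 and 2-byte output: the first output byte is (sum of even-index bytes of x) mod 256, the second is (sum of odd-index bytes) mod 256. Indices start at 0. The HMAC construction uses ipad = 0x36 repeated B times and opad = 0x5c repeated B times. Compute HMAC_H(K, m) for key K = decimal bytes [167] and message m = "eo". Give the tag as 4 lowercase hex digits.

Key decimal bytes [167] = a7 is 1 byte ≤ B = 3; zero-pad to 3 bytes: K' = a7 00 00.
K' ⊕ ipad = 91 36 36.  K' ⊕ opad = fb 5c 5c.
Inner input = (K'⊕ipad) ∥ m = 91 36 36 ∥ 65 6f.
Inner hash: even-index sum = 310 mod 256 = 54; odd-index sum = 155 mod 256 = 155 → 36 9b.
Outer input = (K'⊕opad) ∥ inner = fb 5c 5c ∥ 36 9b.
Outer hash (tag): even-index sum = 498 mod 256 = 242; odd-index sum = 146 mod 256 = 146 → f2 92.

f292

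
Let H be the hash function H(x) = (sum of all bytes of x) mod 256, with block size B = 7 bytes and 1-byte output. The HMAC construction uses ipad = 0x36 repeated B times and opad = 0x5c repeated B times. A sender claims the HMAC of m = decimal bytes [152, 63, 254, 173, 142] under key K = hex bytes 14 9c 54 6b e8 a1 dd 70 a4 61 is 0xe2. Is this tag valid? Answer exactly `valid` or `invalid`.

Key hex bytes 14 9c 54 6b e8 a1 dd 70 a4 61 is 10 bytes > B = 7, so hash it first: H(key) = 4a, then zero-pad to 7 bytes: K' = 4a 00 00 00 00 00 00.
K' ⊕ ipad = 7c 36 36 36 36 36 36; K' ⊕ opad = 16 5c 5c 5c 5c 5c 5c.
Inner hash: sum = 124+54+54+54+54+54+54+152+63+254+173+142 = 1232; mod 256 = 208 → d0.
Outer hash (recomputed tag): sum = 22+92+92+92+92+92+92+208 = 782; mod 256 = 14 → 0e.
Recomputed tag = 0e; claimed = e2 → mismatch.

invalid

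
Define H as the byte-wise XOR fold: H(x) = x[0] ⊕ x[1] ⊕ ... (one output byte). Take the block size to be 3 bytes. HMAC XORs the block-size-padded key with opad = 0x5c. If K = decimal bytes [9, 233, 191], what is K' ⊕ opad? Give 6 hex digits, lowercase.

55b5e3

Key decimal bytes [9, 233, 191] = 09 e9 bf is exactly B = 3 bytes: K' = 09 e9 bf.
XOR each byte with 0x5c: 09⊕5c=55, e9⊕5c=b5, bf⊕5c=e3.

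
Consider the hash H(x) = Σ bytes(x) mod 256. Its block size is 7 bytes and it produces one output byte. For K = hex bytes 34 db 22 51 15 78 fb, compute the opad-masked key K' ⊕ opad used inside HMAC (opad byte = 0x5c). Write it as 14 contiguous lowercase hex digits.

68877e0d4924a7

Key hex bytes 34 db 22 51 15 78 fb is exactly B = 7 bytes: K' = 34 db 22 51 15 78 fb.
XOR each byte with 0x5c: 34⊕5c=68, db⊕5c=87, 22⊕5c=7e, 51⊕5c=0d, 15⊕5c=49, 78⊕5c=24, fb⊕5c=a7.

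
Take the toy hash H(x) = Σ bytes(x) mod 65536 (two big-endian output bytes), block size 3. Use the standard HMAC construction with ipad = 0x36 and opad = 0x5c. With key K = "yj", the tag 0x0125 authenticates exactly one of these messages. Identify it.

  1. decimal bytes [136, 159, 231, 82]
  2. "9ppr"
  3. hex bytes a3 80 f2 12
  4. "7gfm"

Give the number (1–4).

Key "yj" = 79 6a is 2 bytes ≤ B = 3; zero-pad to 3 bytes: K' = 79 6a 00.
K' ⊕ ipad = 4f 5c 36; K' ⊕ opad = 25 36 5c.
m1: inner = H(4f 5c 36 88 9f e7 52) = 03 41; tag = H(25 36 5c 03 41) = 00fb
m2: inner = H(4f 5c 36 39 70 70 72) = 02 6c; tag = H(25 36 5c 02 6c) = 0125 ← matches
m3: inner = H(4f 5c 36 a3 80 f2 12) = 03 08; tag = H(25 36 5c 03 08) = 00c2
m4: inner = H(4f 5c 36 37 67 66 6d) = 02 52; tag = H(25 36 5c 02 52) = 010b

2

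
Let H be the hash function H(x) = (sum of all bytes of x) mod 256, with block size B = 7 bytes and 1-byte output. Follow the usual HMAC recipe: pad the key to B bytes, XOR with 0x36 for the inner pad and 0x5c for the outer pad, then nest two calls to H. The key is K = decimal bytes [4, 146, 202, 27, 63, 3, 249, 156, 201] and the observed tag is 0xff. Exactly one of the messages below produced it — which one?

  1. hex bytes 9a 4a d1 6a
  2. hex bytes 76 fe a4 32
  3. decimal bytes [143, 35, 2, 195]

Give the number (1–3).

Key decimal bytes [4, 146, 202, 27, 63, 3, 249, 156, 201] = 04 92 ca 1b 3f 03 f9 9c c9 is 9 bytes > B = 7, so hash it first: H(key) = 1b, then zero-pad to 7 bytes: K' = 1b 00 00 00 00 00 00.
K' ⊕ ipad = 2d 36 36 36 36 36 36; K' ⊕ opad = 47 5c 5c 5c 5c 5c 5c.
m1: inner = H(2d 36 36 36 36 36 36 9a 4a d1 6a) = 90; tag = H(47 5c 5c 5c 5c 5c 5c 90) = ff ← matches
m2: inner = H(2d 36 36 36 36 36 36 76 fe a4 32) = bb; tag = H(47 5c 5c 5c 5c 5c 5c bb) = 2a
m3: inner = H(2d 36 36 36 36 36 36 8f 23 02 c3) = e8; tag = H(47 5c 5c 5c 5c 5c 5c e8) = 57

1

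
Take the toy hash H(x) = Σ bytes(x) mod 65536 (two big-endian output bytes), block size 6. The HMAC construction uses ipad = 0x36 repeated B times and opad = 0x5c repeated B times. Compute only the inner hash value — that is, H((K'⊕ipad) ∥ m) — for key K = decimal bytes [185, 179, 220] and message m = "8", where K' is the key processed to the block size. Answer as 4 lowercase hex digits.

02d8

Key decimal bytes [185, 179, 220] = b9 b3 dc is 3 bytes ≤ B = 6; zero-pad to 6 bytes: K' = b9 b3 dc 00 00 00.
K' ⊕ ipad = 8f 85 ea 36 36 36.
Inner input = 8f 85 ea 36 36 36 ∥ 38.
Inner hash: sum = 143+133+234+54+54+54+56 = 728 → 02 d8.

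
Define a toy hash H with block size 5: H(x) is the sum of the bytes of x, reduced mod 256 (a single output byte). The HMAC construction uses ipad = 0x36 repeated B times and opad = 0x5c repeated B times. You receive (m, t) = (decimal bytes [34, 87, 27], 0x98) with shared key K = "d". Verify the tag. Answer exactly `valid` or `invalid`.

Key "d" = 64 is 1 byte ≤ B = 5; zero-pad to 5 bytes: K' = 64 00 00 00 00.
K' ⊕ ipad = 52 36 36 36 36; K' ⊕ opad = 38 5c 5c 5c 5c.
Inner hash: sum = 82+54+54+54+54+34+87+27 = 446; mod 256 = 190 → be.
Outer hash (recomputed tag): sum = 56+92+92+92+92+190 = 614; mod 256 = 102 → 66.
Recomputed tag = 66; claimed = 98 → mismatch.

invalid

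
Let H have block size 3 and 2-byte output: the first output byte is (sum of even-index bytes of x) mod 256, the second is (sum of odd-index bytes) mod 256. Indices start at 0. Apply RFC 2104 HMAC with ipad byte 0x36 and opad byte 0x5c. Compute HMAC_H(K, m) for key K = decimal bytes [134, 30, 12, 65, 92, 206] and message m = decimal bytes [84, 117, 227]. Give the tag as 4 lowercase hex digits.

60f4

Key decimal bytes [134, 30, 12, 65, 92, 206] = 86 1e 0c 41 5c ce is 6 bytes > B = 3, so hash it first: H(key) = ee 2d, then zero-pad to 3 bytes: K' = ee 2d 00.
K' ⊕ ipad = d8 1b 36.  K' ⊕ opad = b2 71 5c.
Inner input = (K'⊕ipad) ∥ m = d8 1b 36 ∥ 54 75 e3.
Inner hash: even-index sum = 387 mod 256 = 131; odd-index sum = 338 mod 256 = 82 → 83 52.
Outer input = (K'⊕opad) ∥ inner = b2 71 5c ∥ 83 52.
Outer hash (tag): even-index sum = 352 mod 256 = 96; odd-index sum = 244 mod 256 = 244 → 60 f4.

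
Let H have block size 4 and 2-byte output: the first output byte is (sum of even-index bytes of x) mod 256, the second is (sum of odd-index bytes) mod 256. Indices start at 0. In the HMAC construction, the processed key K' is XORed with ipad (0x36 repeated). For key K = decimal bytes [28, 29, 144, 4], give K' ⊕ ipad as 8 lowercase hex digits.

Key decimal bytes [28, 29, 144, 4] = 1c 1d 90 04 is exactly B = 4 bytes: K' = 1c 1d 90 04.
XOR each byte with 0x36: 1c⊕36=2a, 1d⊕36=2b, 90⊕36=a6, 04⊕36=32.

2a2ba632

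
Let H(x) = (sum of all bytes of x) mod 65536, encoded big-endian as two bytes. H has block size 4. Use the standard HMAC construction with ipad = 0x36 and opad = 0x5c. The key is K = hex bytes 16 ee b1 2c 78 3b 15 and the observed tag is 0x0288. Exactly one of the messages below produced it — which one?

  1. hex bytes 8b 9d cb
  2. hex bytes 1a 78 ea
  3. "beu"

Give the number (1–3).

Key hex bytes 16 ee b1 2c 78 3b 15 is 7 bytes > B = 4, so hash it first: H(key) = 02 a9, then zero-pad to 4 bytes: K' = 02 a9 00 00.
K' ⊕ ipad = 34 9f 36 36; K' ⊕ opad = 5e f5 5c 5c.
m1: inner = H(34 9f 36 36 8b 9d cb) = 03 32; tag = H(5e f5 5c 5c 03 32) = 0240
m2: inner = H(34 9f 36 36 1a 78 ea) = 02 bb; tag = H(5e f5 5c 5c 02 bb) = 02c8
m3: inner = H(34 9f 36 36 62 65 75) = 02 7b; tag = H(5e f5 5c 5c 02 7b) = 0288 ← matches

3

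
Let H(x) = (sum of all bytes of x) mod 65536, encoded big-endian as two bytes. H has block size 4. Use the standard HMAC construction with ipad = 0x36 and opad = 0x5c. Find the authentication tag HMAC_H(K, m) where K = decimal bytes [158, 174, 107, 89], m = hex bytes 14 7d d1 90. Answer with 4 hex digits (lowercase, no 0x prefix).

02f1

Key decimal bytes [158, 174, 107, 89] = 9e ae 6b 59 is exactly B = 4 bytes: K' = 9e ae 6b 59.
K' ⊕ ipad = a8 98 5d 6f.  K' ⊕ opad = c2 f2 37 05.
Inner input = (K'⊕ipad) ∥ m = a8 98 5d 6f ∥ 14 7d d1 90.
Inner hash: sum = 168+152+93+111+20+125+209+144 = 1022 → 03 fe.
Outer input = (K'⊕opad) ∥ inner = c2 f2 37 05 ∥ 03 fe.
Outer hash (tag): sum = 194+242+55+5+3+254 = 753 → 02 f1.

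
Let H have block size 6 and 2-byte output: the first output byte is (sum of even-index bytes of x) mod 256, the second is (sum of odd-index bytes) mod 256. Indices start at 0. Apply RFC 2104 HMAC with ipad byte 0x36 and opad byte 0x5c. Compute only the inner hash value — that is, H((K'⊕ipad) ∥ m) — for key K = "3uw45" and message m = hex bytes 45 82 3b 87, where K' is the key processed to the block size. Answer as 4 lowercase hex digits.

Key "3uw45" = 33 75 77 34 35 is 5 bytes ≤ B = 6; zero-pad to 6 bytes: K' = 33 75 77 34 35 00.
K' ⊕ ipad = 05 43 41 02 03 36.
Inner input = 05 43 41 02 03 36 ∥ 45 82 3b 87.
Inner hash: even-index sum = 201 mod 256 = 201; odd-index sum = 388 mod 256 = 132 → c9 84.

c984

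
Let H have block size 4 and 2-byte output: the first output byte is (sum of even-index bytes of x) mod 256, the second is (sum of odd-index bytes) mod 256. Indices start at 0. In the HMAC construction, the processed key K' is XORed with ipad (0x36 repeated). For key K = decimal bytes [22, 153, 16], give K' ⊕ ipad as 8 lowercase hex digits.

Key decimal bytes [22, 153, 16] = 16 99 10 is 3 bytes ≤ B = 4; zero-pad to 4 bytes: K' = 16 99 10 00.
XOR each byte with 0x36: 16⊕36=20, 99⊕36=af, 10⊕36=26, 00⊕36=36.

20af2636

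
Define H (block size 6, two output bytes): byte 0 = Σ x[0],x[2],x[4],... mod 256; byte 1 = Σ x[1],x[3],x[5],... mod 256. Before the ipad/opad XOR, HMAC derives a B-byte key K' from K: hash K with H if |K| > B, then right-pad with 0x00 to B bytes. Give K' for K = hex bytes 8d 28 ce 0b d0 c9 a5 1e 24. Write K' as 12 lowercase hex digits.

|K| = 9 > B = 6, so first hash the key.
H(K): even-index sum = 756 mod 256 = 244; odd-index sum = 282 mod 256 = 26 → f4 1a.
Zero-pad H(K) = f4 1a to 6 bytes: K' = f4 1a 00 00 00 00.

f41a00000000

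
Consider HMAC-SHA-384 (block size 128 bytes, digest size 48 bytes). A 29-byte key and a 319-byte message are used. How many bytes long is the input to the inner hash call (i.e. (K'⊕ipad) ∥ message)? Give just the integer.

447

Key is 29 ≤ 128 bytes, zero-padded: |K'| = 128.
Inner input = (K'⊕ipad) ∥ m → 128 + 319 = 447 bytes.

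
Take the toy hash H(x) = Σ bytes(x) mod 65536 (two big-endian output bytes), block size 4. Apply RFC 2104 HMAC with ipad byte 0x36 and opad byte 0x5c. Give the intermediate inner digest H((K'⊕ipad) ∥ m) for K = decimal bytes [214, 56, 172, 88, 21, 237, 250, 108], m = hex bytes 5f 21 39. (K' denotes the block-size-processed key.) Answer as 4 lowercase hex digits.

01a3

Key decimal bytes [214, 56, 172, 88, 21, 237, 250, 108] = d6 38 ac 58 15 ed fa 6c is 8 bytes > B = 4, so hash it first: H(key) = 04 7a, then zero-pad to 4 bytes: K' = 04 7a 00 00.
K' ⊕ ipad = 32 4c 36 36.
Inner input = 32 4c 36 36 ∥ 5f 21 39.
Inner hash: sum = 50+76+54+54+95+33+57 = 419 → 01 a3.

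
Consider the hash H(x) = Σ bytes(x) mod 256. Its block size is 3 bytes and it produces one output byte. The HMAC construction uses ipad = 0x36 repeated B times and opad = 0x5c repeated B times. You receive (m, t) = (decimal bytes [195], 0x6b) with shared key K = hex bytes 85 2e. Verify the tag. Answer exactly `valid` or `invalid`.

Key hex bytes 85 2e is 2 bytes ≤ B = 3; zero-pad to 3 bytes: K' = 85 2e 00.
K' ⊕ ipad = b3 18 36; K' ⊕ opad = d9 72 5c.
Inner hash: sum = 179+24+54+195 = 452; mod 256 = 196 → c4.
Outer hash (recomputed tag): sum = 217+114+92+196 = 619; mod 256 = 107 → 6b.
Recomputed tag = 6b; claimed = 6b → match.

valid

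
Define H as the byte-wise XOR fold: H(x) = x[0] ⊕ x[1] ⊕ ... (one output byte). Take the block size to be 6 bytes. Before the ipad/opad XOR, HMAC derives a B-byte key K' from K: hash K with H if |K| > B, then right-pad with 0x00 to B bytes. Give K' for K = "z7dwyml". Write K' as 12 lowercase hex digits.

|K| = 7 > B = 6, so first hash the key.
H(K): XOR 7a⊕37⊕64⊕77⊕79⊕6d⊕6c = 26.
Zero-pad H(K) = 26 to 6 bytes: K' = 26 00 00 00 00 00.

260000000000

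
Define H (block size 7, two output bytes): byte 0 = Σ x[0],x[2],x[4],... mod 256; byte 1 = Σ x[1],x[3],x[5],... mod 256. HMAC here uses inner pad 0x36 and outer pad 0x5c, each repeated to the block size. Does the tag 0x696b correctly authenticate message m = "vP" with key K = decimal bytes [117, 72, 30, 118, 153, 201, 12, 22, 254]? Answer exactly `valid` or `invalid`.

Key decimal bytes [117, 72, 30, 118, 153, 201, 12, 22, 254] = 75 48 1e 76 99 c9 0c 16 fe is 9 bytes > B = 7, so hash it first: H(key) = 36 9d, then zero-pad to 7 bytes: K' = 36 9d 00 00 00 00 00.
K' ⊕ ipad = 00 ab 36 36 36 36 36; K' ⊕ opad = 6a c1 5c 5c 5c 5c 5c.
Inner hash: even-index sum = 242 mod 256 = 242; odd-index sum = 397 mod 256 = 141 → f2 8d.
Outer hash (recomputed tag): even-index sum = 523 mod 256 = 11; odd-index sum = 619 mod 256 = 107 → 0b 6b.
Recomputed tag = 0b6b; claimed = 696b → mismatch.

invalid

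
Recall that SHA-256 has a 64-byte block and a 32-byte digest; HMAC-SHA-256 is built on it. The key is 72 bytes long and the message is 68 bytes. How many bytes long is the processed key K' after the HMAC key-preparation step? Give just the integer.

Key is 72 > 64 bytes, so it is hashed to 32 bytes then zero-padded to 64: |K'| = 64.

64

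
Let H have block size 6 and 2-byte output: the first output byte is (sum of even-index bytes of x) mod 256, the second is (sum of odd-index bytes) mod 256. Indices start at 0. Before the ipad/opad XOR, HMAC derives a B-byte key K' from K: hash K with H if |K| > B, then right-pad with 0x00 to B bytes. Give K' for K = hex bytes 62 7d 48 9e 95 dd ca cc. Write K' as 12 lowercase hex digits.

|K| = 8 > B = 6, so first hash the key.
H(K): even-index sum = 521 mod 256 = 9; odd-index sum = 708 mod 256 = 196 → 09 c4.
Zero-pad H(K) = 09 c4 to 6 bytes: K' = 09 c4 00 00 00 00.

09c400000000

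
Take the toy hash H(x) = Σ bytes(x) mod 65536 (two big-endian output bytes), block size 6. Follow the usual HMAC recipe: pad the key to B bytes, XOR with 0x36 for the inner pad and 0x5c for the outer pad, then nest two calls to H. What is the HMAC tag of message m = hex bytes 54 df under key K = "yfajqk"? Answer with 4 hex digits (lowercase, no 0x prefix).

Key "yfajqk" = 79 66 61 6a 71 6b is exactly B = 6 bytes: K' = 79 66 61 6a 71 6b.
K' ⊕ ipad = 4f 50 57 5c 47 5d.  K' ⊕ opad = 25 3a 3d 36 2d 37.
Inner input = (K'⊕ipad) ∥ m = 4f 50 57 5c 47 5d ∥ 54 df.
Inner hash: sum = 79+80+87+92+71+93+84+223 = 809 → 03 29.
Outer input = (K'⊕opad) ∥ inner = 25 3a 3d 36 2d 37 ∥ 03 29.
Outer hash (tag): sum = 37+58+61+54+45+55+3+41 = 354 → 01 62.

0162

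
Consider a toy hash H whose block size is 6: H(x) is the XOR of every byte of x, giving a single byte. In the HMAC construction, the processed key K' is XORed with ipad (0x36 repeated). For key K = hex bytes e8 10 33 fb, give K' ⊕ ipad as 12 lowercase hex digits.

Key hex bytes e8 10 33 fb is 4 bytes ≤ B = 6; zero-pad to 6 bytes: K' = e8 10 33 fb 00 00.
XOR each byte with 0x36: e8⊕36=de, 10⊕36=26, 33⊕36=05, fb⊕36=cd, 00⊕36=36, 00⊕36=36.

de2605cd3636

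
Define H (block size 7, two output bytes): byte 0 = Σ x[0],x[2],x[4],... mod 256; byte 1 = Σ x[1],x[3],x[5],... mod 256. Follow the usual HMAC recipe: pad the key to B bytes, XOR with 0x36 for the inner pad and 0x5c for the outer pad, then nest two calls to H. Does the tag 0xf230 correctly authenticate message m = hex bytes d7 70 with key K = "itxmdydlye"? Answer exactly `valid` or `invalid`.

invalid

Key "itxmdydlye" = 69 74 78 6d 64 79 64 6c 79 65 is 10 bytes > B = 7, so hash it first: H(key) = 22 2b, then zero-pad to 7 bytes: K' = 22 2b 00 00 00 00 00.
K' ⊕ ipad = 14 1d 36 36 36 36 36; K' ⊕ opad = 7e 77 5c 5c 5c 5c 5c.
Inner hash: even-index sum = 294 mod 256 = 38; odd-index sum = 352 mod 256 = 96 → 26 60.
Outer hash (recomputed tag): even-index sum = 498 mod 256 = 242; odd-index sum = 341 mod 256 = 85 → f2 55.
Recomputed tag = f255; claimed = f230 → mismatch.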